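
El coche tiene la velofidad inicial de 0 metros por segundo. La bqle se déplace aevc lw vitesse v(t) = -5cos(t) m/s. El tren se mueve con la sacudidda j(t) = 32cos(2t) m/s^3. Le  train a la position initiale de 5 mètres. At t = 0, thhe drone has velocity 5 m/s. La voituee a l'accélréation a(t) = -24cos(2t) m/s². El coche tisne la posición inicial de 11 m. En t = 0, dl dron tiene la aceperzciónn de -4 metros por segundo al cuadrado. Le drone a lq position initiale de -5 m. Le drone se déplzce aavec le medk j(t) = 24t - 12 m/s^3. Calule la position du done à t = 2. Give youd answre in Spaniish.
Debemos encontrar la antiderivada de nuestra ecuación de la sacudida j(t) = 24·t - 12 3 veces. Tomando ∫j(t)dt y aplicando a(0) = -4, encontramos a(t) = 12·t^2 - 12·t - 4. La integral de la aceleración, con v(0) = 5, da la velocidad: v(t) = 4·t^3 - 6·t^2 - 4·t + 5. Tomando ∫v(t)dt y aplicando x(0) = -5, encontramos x(t) = t^4 - 2·t^3 - 2·t^2 + 5·t - 5. Tenemos la posición x(t) = t^4 - 2·t^3 - 2·t^2 + 5·t - 5. Sustituyendo t = 2: x(2) = -3.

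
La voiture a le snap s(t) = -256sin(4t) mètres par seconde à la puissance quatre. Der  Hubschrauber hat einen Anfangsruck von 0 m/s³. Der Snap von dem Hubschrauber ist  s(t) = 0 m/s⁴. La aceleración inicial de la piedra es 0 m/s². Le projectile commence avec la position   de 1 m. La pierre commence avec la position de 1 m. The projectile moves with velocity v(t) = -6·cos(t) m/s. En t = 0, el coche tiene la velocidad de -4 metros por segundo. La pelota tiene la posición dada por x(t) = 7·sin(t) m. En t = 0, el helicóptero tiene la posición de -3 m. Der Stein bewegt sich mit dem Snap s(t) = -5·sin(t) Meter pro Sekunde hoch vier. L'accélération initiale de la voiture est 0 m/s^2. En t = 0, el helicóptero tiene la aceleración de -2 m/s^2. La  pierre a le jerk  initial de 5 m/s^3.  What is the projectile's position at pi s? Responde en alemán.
Ausgehend von der Geschwindigkeit v(t) = -6·cos(t), nehmen wir 1 Stammfunktion. Durch Integration von der Geschwindigkeit und Verwendung der Anfangsbedingung x(0) = 1, erhalten wir x(t) = 1 - 6·sin(t). Wir haben die Position x(t) = 1 - 6·sin(t). Durch Einsetzen von t = pi: x(pi) = 1.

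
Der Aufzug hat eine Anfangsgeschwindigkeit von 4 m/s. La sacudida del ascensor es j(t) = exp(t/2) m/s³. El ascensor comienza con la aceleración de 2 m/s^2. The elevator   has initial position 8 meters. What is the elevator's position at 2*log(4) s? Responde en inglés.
To solve this, we need to take 3 integrals of our jerk equation j(t) = exp(t/2). The antiderivative of jerk, with a(0) = 2, gives acceleration: a(t) = 2·exp(t/2). Integrating acceleration and using the initial condition v(0) = 4, we get v(t) = 4·exp(t/2). Finding the integral of v(t) and using x(0) = 8: x(t) = 8·exp(t/2). From the given position equation x(t) = 8·exp(t/2), we substitute t = 2*log(4) to get x = 32.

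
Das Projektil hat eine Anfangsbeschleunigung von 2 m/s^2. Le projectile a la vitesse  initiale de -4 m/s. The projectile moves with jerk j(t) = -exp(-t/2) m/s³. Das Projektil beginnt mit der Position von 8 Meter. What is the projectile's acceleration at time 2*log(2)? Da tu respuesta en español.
Para resolver esto, necesitamos tomar 1 antiderivada de nuestra ecuación de la sacudida j(t) = -exp(-t/2). La integral de la sacudida es la aceleración. Usando a(0) = 2, obtenemos a(t) = 2·exp(-t/2). Tenemos la aceleración a(t) = 2·exp(-t/2). Sustituyendo t = 2*log(2): a(2*log(2)) = 1.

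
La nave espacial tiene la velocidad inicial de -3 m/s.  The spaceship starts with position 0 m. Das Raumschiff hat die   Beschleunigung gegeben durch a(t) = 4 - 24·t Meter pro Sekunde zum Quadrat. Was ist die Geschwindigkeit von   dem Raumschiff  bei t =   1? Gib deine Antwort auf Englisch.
We must find the antiderivative of our acceleration equation a(t) = 4 - 24·t 1 time. Integrating acceleration and using the initial condition v(0) = -3, we get v(t) = -12·t^2 + 4·t - 3. From the given velocity equation v(t) = -12·t^2 + 4·t - 3, we substitute t = 1 to get v = -11.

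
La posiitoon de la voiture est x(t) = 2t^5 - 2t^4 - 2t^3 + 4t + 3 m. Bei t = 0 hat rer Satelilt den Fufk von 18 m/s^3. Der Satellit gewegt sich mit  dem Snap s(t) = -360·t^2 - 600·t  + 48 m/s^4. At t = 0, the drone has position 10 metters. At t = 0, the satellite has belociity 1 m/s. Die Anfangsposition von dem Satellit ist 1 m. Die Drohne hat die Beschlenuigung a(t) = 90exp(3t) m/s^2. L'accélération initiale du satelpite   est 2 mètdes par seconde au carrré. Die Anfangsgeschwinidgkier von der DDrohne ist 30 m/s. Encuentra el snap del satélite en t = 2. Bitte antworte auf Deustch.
Mit s(t) = -360·t^2 - 600·t + 48 und Einsetzen von t = 2, finden wir s = -2592.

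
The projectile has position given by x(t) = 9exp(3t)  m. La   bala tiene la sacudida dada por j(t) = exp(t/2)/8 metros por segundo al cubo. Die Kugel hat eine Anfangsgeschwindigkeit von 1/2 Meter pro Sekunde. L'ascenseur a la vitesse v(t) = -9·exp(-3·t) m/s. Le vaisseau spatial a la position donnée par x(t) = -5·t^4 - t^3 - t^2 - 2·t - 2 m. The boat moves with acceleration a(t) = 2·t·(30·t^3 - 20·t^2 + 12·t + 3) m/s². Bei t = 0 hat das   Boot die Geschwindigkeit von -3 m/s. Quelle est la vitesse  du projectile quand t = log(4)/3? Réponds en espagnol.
Partiendo de la posición x(t) = 9·exp(3·t), tomamos 1 derivada. Tomando d/dt de x(t), encontramos v(t) = 27·exp(3·t). Usando v(t) = 27·exp(3·t) y sustituyendo t = log(4)/3, encontramos v = 108.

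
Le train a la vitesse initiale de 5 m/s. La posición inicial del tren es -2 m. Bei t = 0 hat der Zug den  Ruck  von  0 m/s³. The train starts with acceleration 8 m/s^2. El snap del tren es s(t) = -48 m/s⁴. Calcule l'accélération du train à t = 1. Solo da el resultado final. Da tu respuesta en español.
La respuesta es -16.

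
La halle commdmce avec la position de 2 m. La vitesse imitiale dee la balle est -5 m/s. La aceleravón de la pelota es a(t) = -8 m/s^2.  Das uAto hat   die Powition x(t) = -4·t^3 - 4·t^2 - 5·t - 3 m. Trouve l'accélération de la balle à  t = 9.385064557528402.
Nous avons l'accélération a(t) = -8. En substituant t = 9.385064557528402: a(9.385064557528402) = -8.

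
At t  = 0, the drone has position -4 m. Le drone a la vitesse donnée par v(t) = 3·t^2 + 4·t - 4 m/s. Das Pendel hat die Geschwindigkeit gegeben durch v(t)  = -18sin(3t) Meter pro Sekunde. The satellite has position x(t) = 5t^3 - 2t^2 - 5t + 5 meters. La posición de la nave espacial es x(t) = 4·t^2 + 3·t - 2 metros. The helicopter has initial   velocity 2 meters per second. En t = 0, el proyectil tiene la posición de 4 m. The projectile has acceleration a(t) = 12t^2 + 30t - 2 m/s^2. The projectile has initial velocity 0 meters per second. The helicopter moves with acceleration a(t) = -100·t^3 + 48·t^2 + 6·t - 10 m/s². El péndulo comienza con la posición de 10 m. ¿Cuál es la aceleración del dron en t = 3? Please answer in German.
Ausgehend von der Geschwindigkeit v(t) = 3·t^2 + 4·t - 4, nehmen wir 1 Ableitung. Durch Ableiten von der Geschwindigkeit erhalten wir die Beschleunigung: a(t) = 6·t + 4. Aus der Gleichung für die Beschleunigung a(t) = 6·t + 4, setzen wir t = 3 ein und erhalten a = 22.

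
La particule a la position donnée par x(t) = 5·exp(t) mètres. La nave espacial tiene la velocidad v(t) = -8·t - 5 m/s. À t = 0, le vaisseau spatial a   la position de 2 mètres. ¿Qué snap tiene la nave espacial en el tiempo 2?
Debemos derivar nuestra ecuación de la velocidad v(t) = -8·t - 5 3 veces. Derivando la velocidad, obtenemos la aceleración: a(t) = -8. La derivada de la aceleración da la sacudida: j(t) = 0. La derivada de la sacudida da el snap: s(t) = 0. Tenemos el snap s(t) = 0. Sustituyendo t = 2: s(2) = 0.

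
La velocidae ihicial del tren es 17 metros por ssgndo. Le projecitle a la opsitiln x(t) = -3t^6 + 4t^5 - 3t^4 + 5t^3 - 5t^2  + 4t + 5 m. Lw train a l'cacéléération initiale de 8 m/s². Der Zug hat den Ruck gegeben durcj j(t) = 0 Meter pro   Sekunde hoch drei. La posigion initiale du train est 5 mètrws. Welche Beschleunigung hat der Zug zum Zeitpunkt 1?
Wir müssen unsere Gleichung für den Ruck j(t) = 0 1-mal integrieren. Mit ∫j(t)dt und Anwendung von a(0) = 8, finden wir a(t) = 8. Wir haben die Beschleunigung a(t) = 8. Durch Einsetzen von t = 1: a(1) = 8.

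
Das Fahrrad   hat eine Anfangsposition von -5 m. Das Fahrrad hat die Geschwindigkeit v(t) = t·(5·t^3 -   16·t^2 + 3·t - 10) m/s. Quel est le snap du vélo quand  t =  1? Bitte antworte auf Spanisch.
Partiendo de la velocidad v(t) = t·(5·t^3 - 16·t^2 + 3·t - 10), tomamos 3 derivadas. Tomando d/dt de v(t), encontramos a(t) = 5·t^3 - 16·t^2 + t·(15·t^2 - 32·t + 3) + 3·t - 10. Derivando la aceleración, obtenemos la sacudida: j(t) = 30·t^2 + t·(30·t - 32) - 64·t + 6. Tomando d/dt de j(t), encontramos s(t) = 120·t - 96. De la ecuación del snap s(t) = 120·t - 96, sustituimos t = 1 para obtener s = 24.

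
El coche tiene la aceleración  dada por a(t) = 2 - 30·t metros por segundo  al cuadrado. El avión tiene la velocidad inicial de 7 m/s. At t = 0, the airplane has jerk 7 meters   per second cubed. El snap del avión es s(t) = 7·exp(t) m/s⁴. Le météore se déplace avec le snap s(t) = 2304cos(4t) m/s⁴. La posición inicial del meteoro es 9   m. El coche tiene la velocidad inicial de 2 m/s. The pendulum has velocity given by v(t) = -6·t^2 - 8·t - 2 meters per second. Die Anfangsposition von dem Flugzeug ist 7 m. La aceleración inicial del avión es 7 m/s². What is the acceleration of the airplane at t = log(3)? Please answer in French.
Nous devons trouver la primitive de notre équation du snap s(t) = 7·exp(t) 2 fois. L'intégrale du snap est le jerk. En utilisant j(0) = 7, nous obtenons j(t) = 7·exp(t). En intégrant le jerk et en utilisant la condition initiale a(0) = 7, nous obtenons a(t) = 7·exp(t). Nous avons l'accélération a(t) = 7·exp(t). En substituant t = log(3): a(log(3)) = 21.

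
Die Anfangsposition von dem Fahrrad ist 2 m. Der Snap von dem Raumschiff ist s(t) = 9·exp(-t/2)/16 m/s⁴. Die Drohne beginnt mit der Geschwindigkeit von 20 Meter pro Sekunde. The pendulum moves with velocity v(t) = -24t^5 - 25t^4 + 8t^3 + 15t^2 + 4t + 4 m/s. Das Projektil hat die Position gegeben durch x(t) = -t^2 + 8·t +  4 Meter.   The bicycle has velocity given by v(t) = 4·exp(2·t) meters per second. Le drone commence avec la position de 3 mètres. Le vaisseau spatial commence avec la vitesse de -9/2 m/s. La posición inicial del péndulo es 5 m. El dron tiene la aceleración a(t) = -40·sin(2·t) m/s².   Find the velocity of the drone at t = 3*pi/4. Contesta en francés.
Pour résoudre ceci, nous devons prendre 1 intégrale de notre équation de l'accélération a(t) = -40·sin(2·t). La primitive de l'accélération est la vitesse. En utilisant v(0) = 20, nous obtenons v(t) = 20·cos(2·t). Nous avons la vitesse v(t) = 20·cos(2·t). En substituant t = 3*pi/4: v(3*pi/4) = 0.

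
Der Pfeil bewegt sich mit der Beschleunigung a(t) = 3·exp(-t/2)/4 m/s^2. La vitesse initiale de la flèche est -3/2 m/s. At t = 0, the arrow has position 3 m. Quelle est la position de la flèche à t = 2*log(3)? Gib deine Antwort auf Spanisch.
Necesitamos integrar nuestra ecuación de la aceleración a(t) = 3·exp(-t/2)/4 2 veces. La integral de la aceleración es la velocidad. Usando v(0) = -3/2, obtenemos v(t) = -3·exp(-t/2)/2. La integral de la velocidad, con x(0) = 3, da la posición: x(t) = 3·exp(-t/2). Tenemos la posición x(t) = 3·exp(-t/2). Sustituyendo t = 2*log(3): x(2*log(3)) = 1.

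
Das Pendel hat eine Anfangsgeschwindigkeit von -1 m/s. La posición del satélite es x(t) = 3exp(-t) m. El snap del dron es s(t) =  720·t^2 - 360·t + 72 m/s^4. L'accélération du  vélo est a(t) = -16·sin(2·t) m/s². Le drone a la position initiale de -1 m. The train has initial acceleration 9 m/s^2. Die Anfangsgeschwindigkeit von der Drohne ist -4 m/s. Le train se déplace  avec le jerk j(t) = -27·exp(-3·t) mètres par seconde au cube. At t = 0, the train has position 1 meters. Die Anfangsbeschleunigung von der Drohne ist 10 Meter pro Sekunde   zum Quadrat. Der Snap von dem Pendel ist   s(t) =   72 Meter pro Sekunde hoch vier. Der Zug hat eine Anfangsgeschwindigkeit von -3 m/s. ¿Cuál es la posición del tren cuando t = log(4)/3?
Debemos encontrar la antiderivada de nuestra ecuación de la sacudida j(t) = -27·exp(-3·t) 3 veces. Tomando ∫j(t)dt y aplicando a(0) = 9, encontramos a(t) = 9·exp(-3·t). Integrando la aceleración y usando la condición inicial v(0) = -3, obtenemos v(t) = -3·exp(-3·t). Integrando la velocidad y usando la condición inicial x(0) = 1, obtenemos x(t) = exp(-3·t). De la ecuación de la posición x(t) = exp(-3·t), sustituimos t = log(4)/3 para obtener x = 1/4.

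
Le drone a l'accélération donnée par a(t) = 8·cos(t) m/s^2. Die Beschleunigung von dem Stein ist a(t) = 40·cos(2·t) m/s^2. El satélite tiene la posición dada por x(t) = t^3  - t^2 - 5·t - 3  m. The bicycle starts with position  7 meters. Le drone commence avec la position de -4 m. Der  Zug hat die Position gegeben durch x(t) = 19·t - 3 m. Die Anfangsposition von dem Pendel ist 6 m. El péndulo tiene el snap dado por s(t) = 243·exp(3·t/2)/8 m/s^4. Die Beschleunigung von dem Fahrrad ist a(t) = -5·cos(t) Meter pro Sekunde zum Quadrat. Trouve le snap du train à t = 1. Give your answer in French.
En partant de la position x(t) = 19·t - 3, nous prenons 4 dérivées. La dérivée de la position donne la vitesse: v(t) = 19. En prenant d/dt de v(t), nous trouvons a(t) = 0. En prenant d/dt de a(t), nous trouvons j(t) = 0. La dérivée du jerk donne le snap: s(t) = 0. En utilisant s(t) = 0 et en substituant t = 1, nous trouvons s = 0.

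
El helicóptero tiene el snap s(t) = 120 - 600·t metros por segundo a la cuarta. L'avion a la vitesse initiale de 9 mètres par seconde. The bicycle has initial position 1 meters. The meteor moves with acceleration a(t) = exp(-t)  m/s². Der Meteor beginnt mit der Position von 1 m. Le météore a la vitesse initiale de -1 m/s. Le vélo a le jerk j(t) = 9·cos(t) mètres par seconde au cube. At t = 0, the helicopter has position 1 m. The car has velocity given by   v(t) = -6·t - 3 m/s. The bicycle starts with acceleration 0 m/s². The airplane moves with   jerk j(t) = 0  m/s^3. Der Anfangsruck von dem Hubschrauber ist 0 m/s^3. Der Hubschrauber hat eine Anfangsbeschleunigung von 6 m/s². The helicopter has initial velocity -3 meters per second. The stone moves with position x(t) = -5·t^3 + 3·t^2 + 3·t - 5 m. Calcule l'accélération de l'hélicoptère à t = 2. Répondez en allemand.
Ausgehend von dem Snap s(t) = 120 - 600·t, nehmen wir 2 Integrale. Die Stammfunktion von dem Snap ist der Ruck. Mit j(0) = 0 erhalten wir j(t) = 60·t·(2 - 5·t). Die Stammfunktion von dem Ruck, mit a(0) = 6, ergibt die Beschleunigung: a(t) = -100·t^3 + 60·t^2 + 6. Wir haben die Beschleunigung a(t) = -100·t^3 + 60·t^2 + 6. Durch Einsetzen von t = 2: a(2) = -554.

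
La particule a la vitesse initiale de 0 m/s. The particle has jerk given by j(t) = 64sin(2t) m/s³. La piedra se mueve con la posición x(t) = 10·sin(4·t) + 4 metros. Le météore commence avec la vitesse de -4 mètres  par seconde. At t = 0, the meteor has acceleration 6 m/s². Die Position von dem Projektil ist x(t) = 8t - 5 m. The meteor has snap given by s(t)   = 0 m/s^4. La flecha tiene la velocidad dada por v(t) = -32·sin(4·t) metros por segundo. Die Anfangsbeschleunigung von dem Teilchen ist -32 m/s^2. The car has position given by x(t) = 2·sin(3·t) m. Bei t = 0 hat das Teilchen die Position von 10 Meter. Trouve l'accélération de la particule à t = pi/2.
Nous devons trouver l'intégrale de notre équation du jerk j(t) = 64·sin(2·t) 1 fois. En intégrant le jerk et en utilisant la condition initiale a(0) = -32, nous obtenons a(t) = -32·cos(2·t). Nous avons l'accélération a(t) = -32·cos(2·t). En substituant t = pi/2: a(pi/2) = 32.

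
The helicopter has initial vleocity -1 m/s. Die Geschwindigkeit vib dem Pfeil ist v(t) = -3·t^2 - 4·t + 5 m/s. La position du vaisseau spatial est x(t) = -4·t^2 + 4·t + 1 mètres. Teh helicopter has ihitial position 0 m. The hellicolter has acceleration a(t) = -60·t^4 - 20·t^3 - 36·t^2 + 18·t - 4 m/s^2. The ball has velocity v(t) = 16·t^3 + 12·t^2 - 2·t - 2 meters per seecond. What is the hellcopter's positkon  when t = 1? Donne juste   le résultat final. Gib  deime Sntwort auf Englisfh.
The position at t = 1 is x = -6.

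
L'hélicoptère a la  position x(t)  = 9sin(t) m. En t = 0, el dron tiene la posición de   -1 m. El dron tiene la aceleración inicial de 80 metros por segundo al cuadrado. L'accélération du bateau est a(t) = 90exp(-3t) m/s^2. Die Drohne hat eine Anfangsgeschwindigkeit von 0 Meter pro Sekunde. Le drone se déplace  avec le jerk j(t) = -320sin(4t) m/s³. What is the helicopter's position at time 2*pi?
From the given position equation x(t) = 9·sin(t), we substitute t = 2*pi to get x = 0.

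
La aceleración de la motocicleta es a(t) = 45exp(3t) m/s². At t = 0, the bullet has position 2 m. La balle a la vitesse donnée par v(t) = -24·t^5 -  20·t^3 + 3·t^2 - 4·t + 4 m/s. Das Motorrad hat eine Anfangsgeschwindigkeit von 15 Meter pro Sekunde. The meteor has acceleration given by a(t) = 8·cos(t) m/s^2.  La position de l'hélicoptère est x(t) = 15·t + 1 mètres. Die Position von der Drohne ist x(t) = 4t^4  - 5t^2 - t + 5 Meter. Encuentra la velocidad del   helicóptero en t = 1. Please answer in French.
Nous devons dériver notre équation de la position x(t) = 15·t + 1 1 fois. En dérivant la position, nous obtenons la vitesse: v(t) = 15. Nous avons la vitesse v(t) = 15. En substituant t = 1: v(1) = 15.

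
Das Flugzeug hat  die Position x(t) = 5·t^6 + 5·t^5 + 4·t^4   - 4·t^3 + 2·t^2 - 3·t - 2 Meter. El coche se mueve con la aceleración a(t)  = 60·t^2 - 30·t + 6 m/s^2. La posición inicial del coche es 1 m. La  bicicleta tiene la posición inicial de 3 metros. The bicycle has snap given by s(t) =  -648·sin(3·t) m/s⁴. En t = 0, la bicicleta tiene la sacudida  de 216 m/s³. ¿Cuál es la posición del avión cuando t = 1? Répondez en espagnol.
Tenemos la posición x(t) = 5·t^6 + 5·t^5 + 4·t^4 - 4·t^3 + 2·t^2 - 3·t - 2. Sustituyendo t = 1: x(1) = 7.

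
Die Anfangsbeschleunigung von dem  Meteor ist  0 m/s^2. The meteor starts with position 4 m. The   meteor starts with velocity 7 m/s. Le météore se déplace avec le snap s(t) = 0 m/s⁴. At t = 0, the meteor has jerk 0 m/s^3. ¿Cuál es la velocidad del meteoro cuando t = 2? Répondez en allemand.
Ausgehend von dem Snap s(t) = 0, nehmen wir 3 Stammfunktionen. Die Stammfunktion von dem Snap, mit j(0) = 0, ergibt den Ruck: j(t) = 0. Das Integral von dem Ruck ist die Beschleunigung. Mit a(0) = 0 erhalten wir a(t) = 0. Mit ∫a(t)dt und Anwendung von v(0) = 7, finden wir v(t) = 7. Mit v(t) = 7 und Einsetzen von t = 2, finden wir v = 7.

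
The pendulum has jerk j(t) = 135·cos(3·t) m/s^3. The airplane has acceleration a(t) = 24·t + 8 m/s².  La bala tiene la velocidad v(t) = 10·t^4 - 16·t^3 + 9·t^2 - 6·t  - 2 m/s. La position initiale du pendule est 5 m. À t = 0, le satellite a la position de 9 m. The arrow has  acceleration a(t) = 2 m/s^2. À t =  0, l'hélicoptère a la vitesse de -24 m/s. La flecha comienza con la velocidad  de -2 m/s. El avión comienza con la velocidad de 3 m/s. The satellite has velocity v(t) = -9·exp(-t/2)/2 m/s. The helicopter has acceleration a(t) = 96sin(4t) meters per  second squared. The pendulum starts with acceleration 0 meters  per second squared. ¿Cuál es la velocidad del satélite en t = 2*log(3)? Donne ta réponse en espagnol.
Tenemos la velocidad v(t) = -9·exp(-t/2)/2. Sustituyendo t = 2*log(3): v(2*log(3)) = -3/2.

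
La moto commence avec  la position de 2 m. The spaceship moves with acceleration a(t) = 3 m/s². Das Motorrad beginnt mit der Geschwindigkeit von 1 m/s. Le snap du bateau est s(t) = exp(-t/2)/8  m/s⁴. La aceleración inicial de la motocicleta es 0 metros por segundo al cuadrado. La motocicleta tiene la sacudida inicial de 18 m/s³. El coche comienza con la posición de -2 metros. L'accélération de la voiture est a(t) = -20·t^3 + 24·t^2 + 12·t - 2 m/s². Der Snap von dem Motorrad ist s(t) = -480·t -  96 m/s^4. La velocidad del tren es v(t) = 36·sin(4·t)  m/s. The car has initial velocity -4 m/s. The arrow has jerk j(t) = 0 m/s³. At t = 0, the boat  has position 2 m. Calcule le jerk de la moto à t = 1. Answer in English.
Starting from snap s(t) = -480·t - 96, we take 1 integral. Taking ∫s(t)dt and applying j(0) = 18, we find j(t) = -240·t^2 - 96·t + 18. Using j(t) = -240·t^2 - 96·t + 18 and substituting t = 1, we find j = -318.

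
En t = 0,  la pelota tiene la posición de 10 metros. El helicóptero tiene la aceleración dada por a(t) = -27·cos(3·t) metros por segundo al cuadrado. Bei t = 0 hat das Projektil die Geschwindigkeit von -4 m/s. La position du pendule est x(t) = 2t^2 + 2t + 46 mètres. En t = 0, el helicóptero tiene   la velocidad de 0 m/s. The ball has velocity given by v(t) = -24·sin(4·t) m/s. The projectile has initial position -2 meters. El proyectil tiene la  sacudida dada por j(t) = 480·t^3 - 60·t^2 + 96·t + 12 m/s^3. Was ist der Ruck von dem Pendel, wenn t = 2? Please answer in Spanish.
Partiendo de la posición x(t) = 2·t^2 + 2·t + 46, tomamos 3 derivadas. La derivada de la posición da la velocidad: v(t) = 4·t + 2. Derivando la velocidad, obtenemos la aceleración: a(t) = 4. Tomando d/dt de a(t), encontramos j(t) = 0. Usando j(t) = 0 y sustituyendo t = 2, encontramos j = 0.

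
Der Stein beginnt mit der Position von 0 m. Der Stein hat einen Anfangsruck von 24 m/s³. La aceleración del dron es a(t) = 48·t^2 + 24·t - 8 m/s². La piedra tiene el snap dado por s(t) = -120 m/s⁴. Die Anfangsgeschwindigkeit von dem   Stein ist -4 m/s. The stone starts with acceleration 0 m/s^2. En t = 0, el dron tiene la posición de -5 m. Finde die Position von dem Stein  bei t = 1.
Ausgehend von dem Snap s(t) = -120, nehmen wir 4 Stammfunktionen. Durch Integration von dem Snap und Verwendung der Anfangsbedingung j(0) = 24, erhalten wir j(t) = 24 - 120·t. Die Stammfunktion von dem Ruck, mit a(0) = 0, ergibt die Beschleunigung: a(t) = 12·t·(2 - 5·t). Das Integral von der Beschleunigung, mit v(0) = -4, ergibt die Geschwindigkeit: v(t) = -20·t^3 + 12·t^2 - 4. Durch Integration von der Geschwindigkeit und Verwendung der Anfangsbedingung x(0) = 0, erhalten wir x(t) = -5·t^4 + 4·t^3 - 4·t. Aus der Gleichung für die Position x(t) = -5·t^4 + 4·t^3 - 4·t, setzen wir t = 1 ein und erhalten x = -5.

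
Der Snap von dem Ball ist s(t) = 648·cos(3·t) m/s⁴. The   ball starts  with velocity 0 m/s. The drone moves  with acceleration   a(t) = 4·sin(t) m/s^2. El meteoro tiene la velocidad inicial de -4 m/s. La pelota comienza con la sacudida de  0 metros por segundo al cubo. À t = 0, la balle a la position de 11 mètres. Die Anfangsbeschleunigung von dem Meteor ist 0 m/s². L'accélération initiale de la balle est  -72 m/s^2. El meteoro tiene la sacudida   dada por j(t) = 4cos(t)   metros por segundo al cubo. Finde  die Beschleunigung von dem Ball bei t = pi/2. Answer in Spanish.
Necesitamos integrar nuestra ecuación del snap s(t) = 648·cos(3·t) 2 veces. Integrando el snap y usando la condición inicial j(0) = 0, obtenemos j(t) = 216·sin(3·t). Integrando la sacudida y usando la condición inicial a(0) = -72, obtenemos a(t) = -72·cos(3·t). De la ecuación de la aceleración a(t) = -72·cos(3·t), sustituimos t = pi/2 para obtener a = 0.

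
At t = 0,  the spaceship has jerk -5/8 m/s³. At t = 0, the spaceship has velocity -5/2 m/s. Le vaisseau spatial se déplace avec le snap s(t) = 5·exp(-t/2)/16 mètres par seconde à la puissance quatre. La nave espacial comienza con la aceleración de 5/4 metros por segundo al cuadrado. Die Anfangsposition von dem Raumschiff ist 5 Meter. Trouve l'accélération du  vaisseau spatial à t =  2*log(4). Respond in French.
Nous devons trouver l'intégrale de notre équation du snap s(t) = 5·exp(-t/2)/16 2 fois. En intégrant le snap et en utilisant la condition initiale j(0) = -5/8, nous obtenons j(t) = -5·exp(-t/2)/8. L'intégrale du jerk, avec a(0) = 5/4, donne l'accélération: a(t) = 5·exp(-t/2)/4. Nous avons l'accélération a(t) = 5·exp(-t/2)/4. En substituant t = 2*log(4): a(2*log(4)) = 5/16.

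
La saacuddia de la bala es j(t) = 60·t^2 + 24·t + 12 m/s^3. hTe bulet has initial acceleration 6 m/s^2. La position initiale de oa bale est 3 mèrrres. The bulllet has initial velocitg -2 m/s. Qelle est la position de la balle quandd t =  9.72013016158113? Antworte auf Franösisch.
En partant du jerk j(t) = 60·t^2 + 24·t + 12, nous prenons 3 primitives. En prenant ∫j(t)dt et en appliquant a(0) = 6, nous trouvons a(t) = 20·t^3 + 12·t^2 + 12·t + 6. La primitive de l'accélération, avec v(0) = -2, donne la vitesse: v(t) = 5·t^4 + 4·t^3 + 6·t^2 + 6·t - 2. L'intégrale de la vitesse est la position. En utilisant x(0) = 3, nous obtenons x(t) = t^5 + t^4 + 2·t^3 + 3·t^2 - 2·t + 3. En utilisant x(t) = t^5 + t^4 + 2·t^3 + 3·t^2 - 2·t + 3 et en substituant t = 9.72013016158113, nous trouvons x = 97798.5455971089.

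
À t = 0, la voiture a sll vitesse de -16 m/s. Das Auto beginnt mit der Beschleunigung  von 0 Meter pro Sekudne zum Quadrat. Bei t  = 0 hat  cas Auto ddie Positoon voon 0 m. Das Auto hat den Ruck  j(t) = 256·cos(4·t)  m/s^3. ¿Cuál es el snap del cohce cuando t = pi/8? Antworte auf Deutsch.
Ausgehend von dem Ruck j(t) = 256·cos(4·t), nehmen wir 1 Ableitung. Durch Ableiten von dem Ruck erhalten wir den Snap: s(t) = -1024·sin(4·t). Aus der Gleichung für den Snap s(t) = -1024·sin(4·t), setzen wir t = pi/8 ein und erhalten s = -1024.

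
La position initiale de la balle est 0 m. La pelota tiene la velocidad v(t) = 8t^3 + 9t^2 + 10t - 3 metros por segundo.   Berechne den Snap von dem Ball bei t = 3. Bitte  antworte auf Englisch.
Starting from velocity v(t) = 8·t^3 + 9·t^2 + 10·t - 3, we take 3 derivatives. Taking d/dt of v(t), we find a(t) = 24·t^2 + 18·t + 10. The derivative of acceleration gives jerk: j(t) = 48·t + 18. The derivative of jerk gives snap: s(t) = 48. Using s(t) = 48 and substituting t = 3, we find s = 48.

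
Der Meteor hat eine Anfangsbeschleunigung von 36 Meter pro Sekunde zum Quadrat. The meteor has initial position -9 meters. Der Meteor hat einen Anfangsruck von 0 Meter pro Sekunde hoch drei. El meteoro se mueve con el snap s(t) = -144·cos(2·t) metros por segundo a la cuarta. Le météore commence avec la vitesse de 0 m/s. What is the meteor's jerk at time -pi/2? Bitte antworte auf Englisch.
Starting from snap s(t) = -144·cos(2·t), we take 1 antiderivative. Finding the integral of s(t) and using j(0) = 0: j(t) = -72·sin(2·t). From the given jerk equation j(t) = -72·sin(2·t), we substitute t = -pi/2 to get j = 0.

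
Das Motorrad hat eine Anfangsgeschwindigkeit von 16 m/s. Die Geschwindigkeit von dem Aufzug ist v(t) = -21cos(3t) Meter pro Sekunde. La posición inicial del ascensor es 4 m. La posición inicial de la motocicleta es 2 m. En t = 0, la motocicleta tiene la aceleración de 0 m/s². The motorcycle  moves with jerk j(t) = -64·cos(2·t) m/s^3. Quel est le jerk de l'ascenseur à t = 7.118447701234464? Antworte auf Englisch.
We must differentiate our velocity equation v(t) = -21·cos(3·t) 2 times. Differentiating velocity, we get acceleration: a(t) = 63·sin(3·t). Taking d/dt of a(t), we find j(t) = 189·cos(3·t). From the given jerk equation j(t) = 189·cos(3·t), we substitute t = 7.118447701234464 to get j = -152.068199439562.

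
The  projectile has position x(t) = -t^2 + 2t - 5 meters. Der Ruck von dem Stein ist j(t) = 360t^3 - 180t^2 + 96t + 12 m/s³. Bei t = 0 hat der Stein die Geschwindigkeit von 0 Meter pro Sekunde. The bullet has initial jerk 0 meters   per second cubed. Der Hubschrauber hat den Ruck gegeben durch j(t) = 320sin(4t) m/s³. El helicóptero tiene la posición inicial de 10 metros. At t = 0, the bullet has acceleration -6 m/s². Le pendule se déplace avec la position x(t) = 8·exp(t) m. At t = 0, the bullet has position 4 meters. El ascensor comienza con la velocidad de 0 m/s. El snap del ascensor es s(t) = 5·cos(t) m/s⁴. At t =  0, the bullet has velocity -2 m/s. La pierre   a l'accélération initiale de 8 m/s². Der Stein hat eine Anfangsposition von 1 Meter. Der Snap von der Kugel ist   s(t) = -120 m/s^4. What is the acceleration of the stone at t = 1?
To find the answer, we compute 1 antiderivative of j(t) = 360·t^3 - 180·t^2 + 96·t + 12. Taking ∫j(t)dt and applying a(0) = 8, we find a(t) = 90·t^4 - 60·t^3 + 48·t^2 + 12·t + 8. From the given acceleration equation a(t) = 90·t^4 - 60·t^3 + 48·t^2 + 12·t + 8, we substitute t = 1 to get a = 98.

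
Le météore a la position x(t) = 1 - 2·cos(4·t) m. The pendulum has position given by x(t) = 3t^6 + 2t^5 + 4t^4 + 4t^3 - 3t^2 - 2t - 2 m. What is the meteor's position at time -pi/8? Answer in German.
Wir haben die Position x(t) = 1 - 2·cos(4·t). Durch Einsetzen von t = -pi/8: x(-pi/8) = 1.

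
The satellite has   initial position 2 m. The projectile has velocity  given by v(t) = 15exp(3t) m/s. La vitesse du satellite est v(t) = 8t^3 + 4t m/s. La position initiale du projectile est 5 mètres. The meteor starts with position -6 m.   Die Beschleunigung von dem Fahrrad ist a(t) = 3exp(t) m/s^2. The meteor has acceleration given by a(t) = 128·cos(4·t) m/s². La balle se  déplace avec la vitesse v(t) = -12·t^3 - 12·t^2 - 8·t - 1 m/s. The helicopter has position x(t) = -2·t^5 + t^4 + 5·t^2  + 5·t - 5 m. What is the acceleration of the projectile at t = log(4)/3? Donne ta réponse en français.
En partant de la vitesse v(t) = 15·exp(3·t), nous prenons 1 dérivée. La dérivée de la vitesse donne l'accélération: a(t) = 45·exp(3·t). De l'équation de l'accélération a(t) = 45·exp(3·t), nous substituons t = log(4)/3 pour obtenir a = 180.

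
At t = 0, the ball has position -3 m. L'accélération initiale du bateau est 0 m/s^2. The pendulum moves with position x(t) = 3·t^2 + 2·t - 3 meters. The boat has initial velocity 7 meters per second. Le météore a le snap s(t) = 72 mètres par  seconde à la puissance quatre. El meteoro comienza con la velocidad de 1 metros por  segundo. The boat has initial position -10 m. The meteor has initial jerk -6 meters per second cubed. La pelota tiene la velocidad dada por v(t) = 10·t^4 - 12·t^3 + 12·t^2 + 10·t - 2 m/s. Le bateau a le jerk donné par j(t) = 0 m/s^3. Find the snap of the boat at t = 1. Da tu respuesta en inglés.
To solve this, we need to take 1 derivative of our jerk equation j(t) = 0. Differentiating jerk, we get snap: s(t) = 0. We have snap s(t) = 0. Substituting t = 1: s(1) = 0.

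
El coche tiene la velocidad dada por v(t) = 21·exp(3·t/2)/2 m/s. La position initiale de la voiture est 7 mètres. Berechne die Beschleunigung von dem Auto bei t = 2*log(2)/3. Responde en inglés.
We must differentiate our velocity equation v(t) = 21·exp(3·t/2)/2 1 time. The derivative of velocity gives acceleration: a(t) = 63·exp(3·t/2)/4. Using a(t) = 63·exp(3·t/2)/4 and substituting t = 2*log(2)/3, we find a = 63/2.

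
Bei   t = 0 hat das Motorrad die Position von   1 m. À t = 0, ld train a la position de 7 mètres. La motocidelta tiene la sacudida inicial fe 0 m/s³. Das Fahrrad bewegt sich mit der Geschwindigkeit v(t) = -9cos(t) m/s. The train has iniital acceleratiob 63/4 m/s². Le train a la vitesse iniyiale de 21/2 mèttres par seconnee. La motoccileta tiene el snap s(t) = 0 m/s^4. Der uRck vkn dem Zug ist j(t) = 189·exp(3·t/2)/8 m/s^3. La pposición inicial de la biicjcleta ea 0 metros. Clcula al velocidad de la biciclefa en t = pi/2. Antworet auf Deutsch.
Mit v(t) = -9·cos(t) und Einsetzen von t = pi/2, finden wir v = 0.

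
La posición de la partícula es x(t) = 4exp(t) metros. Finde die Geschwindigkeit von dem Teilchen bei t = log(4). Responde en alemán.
Um dies zu lösen, müssen wir 1 Ableitung unserer Gleichung für die Position x(t) = 4·exp(t) nehmen. Die Ableitung von der Position ergibt die Geschwindigkeit: v(t) = 4·exp(t). Wir haben die Geschwindigkeit v(t) = 4·exp(t). Durch Einsetzen von t = log(4): v(log(4)) = 16.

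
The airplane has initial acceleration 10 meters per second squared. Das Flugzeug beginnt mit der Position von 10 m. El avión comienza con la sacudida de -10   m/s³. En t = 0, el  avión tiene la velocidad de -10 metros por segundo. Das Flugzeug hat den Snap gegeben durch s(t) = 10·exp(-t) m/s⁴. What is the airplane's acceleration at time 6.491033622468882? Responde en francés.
Nous devons trouver l'intégrale de notre équation du snap s(t) = 10·exp(-t) 2 fois. En intégrant le snap et en utilisant la condition initiale j(0) = -10, nous obtenons j(t) = -10·exp(-t). La primitive du jerk, avec a(0) = 10, donne l'accélération: a(t) = 10·exp(-t). Nous avons l'accélération a(t) = 10·exp(-t). En substituant t = 6.491033622468882: a(6.491033622468882) = 0.0151698021260384.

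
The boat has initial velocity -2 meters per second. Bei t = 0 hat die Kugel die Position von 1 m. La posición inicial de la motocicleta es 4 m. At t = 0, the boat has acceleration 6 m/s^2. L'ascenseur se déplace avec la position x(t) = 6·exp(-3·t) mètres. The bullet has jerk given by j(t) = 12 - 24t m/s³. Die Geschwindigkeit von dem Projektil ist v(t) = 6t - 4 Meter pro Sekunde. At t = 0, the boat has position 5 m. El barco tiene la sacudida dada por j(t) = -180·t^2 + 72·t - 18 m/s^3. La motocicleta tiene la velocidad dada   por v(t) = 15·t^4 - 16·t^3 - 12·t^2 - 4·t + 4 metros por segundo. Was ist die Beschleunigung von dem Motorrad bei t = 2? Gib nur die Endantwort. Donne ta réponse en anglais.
a(2) = 236.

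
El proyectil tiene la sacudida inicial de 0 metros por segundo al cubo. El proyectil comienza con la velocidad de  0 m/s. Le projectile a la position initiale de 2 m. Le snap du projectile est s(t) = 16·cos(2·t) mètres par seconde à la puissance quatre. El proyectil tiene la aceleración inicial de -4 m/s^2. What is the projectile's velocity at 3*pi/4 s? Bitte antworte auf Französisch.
En partant du snap s(t) = 16·cos(2·t), nous prenons 3 intégrales. En intégrant le snap et en utilisant la condition initiale j(0) = 0, nous obtenons j(t) = 8·sin(2·t). En prenant ∫j(t)dt et en appliquant a(0) = -4, nous trouvons a(t) = -4·cos(2·t). En prenant ∫a(t)dt et en appliquant v(0) = 0, nous trouvons v(t) = -2·sin(2·t). En utilisant v(t) = -2·sin(2·t) et en substituant t = 3*pi/4, nous trouvons v = 2.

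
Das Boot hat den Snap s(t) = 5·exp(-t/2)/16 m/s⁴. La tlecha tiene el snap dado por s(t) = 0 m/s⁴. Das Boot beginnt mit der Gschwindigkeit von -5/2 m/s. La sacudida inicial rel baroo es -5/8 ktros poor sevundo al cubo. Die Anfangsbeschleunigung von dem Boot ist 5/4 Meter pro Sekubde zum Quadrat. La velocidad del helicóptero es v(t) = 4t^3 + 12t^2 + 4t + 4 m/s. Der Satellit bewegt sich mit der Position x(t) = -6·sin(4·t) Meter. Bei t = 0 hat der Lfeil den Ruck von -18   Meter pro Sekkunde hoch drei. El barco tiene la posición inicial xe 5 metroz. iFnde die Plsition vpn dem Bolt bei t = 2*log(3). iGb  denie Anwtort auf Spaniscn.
Partiendo del snap s(t) = 5·exp(-t/2)/16, tomamos 4 integrales. La integral del snap es la sacudida. Usando j(0) = -5/8, obtenemos j(t) = -5·exp(-t/2)/8. La integral de la sacudida es la aceleración. Usando a(0) = 5/4, obtenemos a(t) = 5·exp(-t/2)/4. La antiderivada de la aceleración es la velocidad. Usando v(0) = -5/2, obtenemos v(t) = -5·exp(-t/2)/2. La antiderivada de la velocidad es la posición. Usando x(0) = 5, obtenemos x(t) = 5·exp(-t/2). Tenemos la posición x(t) = 5·exp(-t/2). Sustituyendo t = 2*log(3): x(2*log(3)) = 5/3.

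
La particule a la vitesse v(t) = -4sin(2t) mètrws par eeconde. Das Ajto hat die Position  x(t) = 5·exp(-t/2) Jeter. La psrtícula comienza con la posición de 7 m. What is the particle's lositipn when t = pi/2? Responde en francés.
Nous devons intégrer notre équation de la vitesse v(t) = -4·sin(2·t) 1 fois. L'intégrale de la vitesse, avec x(0) = 7, donne la position: x(t) = 2·cos(2·t) + 5. De l'équation de la position x(t) = 2·cos(2·t) + 5, nous substituons t = pi/2 pour obtenir x = 3.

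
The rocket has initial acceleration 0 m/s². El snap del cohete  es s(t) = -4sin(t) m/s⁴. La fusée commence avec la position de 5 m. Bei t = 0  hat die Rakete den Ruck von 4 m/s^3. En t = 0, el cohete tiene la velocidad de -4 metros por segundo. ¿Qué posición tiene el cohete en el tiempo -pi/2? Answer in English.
Starting from snap s(t) = -4·sin(t), we take 4 integrals. The integral of snap is jerk. Using j(0) = 4, we get j(t) = 4·cos(t). Finding the integral of j(t) and using a(0) = 0: a(t) = 4·sin(t). Integrating acceleration and using the initial condition v(0) = -4, we get v(t) = -4·cos(t). Integrating velocity and using the initial condition x(0) = 5, we get x(t) = 5 - 4·sin(t). Using x(t) = 5 - 4·sin(t) and substituting t = -pi/2, we find x = 9.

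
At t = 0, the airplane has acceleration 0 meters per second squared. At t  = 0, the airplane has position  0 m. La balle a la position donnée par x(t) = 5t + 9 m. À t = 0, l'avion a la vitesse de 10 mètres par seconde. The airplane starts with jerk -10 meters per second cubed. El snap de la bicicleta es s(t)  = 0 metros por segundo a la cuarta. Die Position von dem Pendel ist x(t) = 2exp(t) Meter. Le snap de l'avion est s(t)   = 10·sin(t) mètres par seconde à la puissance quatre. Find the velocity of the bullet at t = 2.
Starting from position x(t) = 5·t + 9, we take 1 derivative. Differentiating position, we get velocity: v(t) = 5. Using v(t) = 5 and substituting t = 2, we find v = 5.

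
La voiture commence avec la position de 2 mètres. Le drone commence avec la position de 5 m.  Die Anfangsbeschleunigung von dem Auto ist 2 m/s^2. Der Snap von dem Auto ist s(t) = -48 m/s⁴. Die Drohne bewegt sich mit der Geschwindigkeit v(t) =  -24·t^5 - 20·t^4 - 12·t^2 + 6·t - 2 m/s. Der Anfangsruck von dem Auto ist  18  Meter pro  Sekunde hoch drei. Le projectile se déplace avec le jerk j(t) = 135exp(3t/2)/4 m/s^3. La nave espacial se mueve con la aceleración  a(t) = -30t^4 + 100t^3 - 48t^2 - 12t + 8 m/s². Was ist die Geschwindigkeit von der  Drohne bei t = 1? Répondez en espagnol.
De la ecuación de la velocidad v(t) = -24·t^5 - 20·t^4 - 12·t^2 + 6·t - 2, sustituimos t = 1 para obtener v = -52.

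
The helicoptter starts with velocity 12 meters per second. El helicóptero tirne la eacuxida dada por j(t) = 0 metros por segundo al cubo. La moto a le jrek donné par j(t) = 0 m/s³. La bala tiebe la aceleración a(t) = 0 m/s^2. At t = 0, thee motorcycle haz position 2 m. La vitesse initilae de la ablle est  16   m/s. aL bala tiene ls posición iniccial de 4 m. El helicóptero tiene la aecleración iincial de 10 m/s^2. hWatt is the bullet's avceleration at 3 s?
We have acceleration a(t) = 0. Substituting t = 3: a(3) = 0.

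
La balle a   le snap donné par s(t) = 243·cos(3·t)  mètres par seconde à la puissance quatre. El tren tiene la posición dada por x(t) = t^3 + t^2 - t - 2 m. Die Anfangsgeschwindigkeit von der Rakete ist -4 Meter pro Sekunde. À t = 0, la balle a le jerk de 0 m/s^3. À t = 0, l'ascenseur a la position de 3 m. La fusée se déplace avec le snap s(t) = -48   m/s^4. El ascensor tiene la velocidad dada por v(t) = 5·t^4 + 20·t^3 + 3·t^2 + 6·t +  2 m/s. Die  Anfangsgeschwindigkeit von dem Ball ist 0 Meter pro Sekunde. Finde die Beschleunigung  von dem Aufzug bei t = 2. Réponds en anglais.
To solve this, we need to take 1 derivative of our velocity equation v(t) = 5·t^4 + 20·t^3 + 3·t^2 + 6·t + 2. Taking d/dt of v(t), we find a(t) = 20·t^3 + 60·t^2 + 6·t + 6. Using a(t) = 20·t^3 + 60·t^2 + 6·t + 6 and substituting t = 2, we find a = 418.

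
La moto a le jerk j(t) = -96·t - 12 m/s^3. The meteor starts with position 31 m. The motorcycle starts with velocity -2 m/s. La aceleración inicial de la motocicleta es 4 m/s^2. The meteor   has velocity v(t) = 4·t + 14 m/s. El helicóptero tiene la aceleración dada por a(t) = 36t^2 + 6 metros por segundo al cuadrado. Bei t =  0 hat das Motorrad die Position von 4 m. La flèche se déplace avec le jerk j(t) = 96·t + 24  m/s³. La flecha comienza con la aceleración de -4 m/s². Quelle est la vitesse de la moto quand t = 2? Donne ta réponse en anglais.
Starting from jerk j(t) = -96·t - 12, we take 2 antiderivatives. The integral of jerk is acceleration. Using a(0) = 4, we get a(t) = -48·t^2 - 12·t + 4. Finding the antiderivative of a(t) and using v(0) = -2: v(t) = -16·t^3 - 6·t^2 + 4·t - 2. From the given velocity equation v(t) = -16·t^3 - 6·t^2 + 4·t - 2, we substitute t = 2 to get v = -146.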